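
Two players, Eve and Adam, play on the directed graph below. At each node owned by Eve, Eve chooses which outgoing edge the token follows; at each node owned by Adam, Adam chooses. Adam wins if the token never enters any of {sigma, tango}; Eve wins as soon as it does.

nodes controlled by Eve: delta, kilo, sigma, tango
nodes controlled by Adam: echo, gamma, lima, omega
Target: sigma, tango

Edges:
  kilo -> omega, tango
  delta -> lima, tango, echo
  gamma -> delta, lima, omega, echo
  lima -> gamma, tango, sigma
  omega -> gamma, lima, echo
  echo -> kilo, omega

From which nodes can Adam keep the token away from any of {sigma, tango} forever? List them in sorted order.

echo, gamma, lima, omega

A0 = {sigma, tango}
A1: add {delta, kilo} — kilo (Eve) has kilo→tango; delta (Eve) has delta→tango.
A2 = A1; e.g. gamma (Adam) can still go to lima. Fixed point.
Eve's attractor = {delta, kilo, sigma, tango}; Adam avoids the target exactly from the complement.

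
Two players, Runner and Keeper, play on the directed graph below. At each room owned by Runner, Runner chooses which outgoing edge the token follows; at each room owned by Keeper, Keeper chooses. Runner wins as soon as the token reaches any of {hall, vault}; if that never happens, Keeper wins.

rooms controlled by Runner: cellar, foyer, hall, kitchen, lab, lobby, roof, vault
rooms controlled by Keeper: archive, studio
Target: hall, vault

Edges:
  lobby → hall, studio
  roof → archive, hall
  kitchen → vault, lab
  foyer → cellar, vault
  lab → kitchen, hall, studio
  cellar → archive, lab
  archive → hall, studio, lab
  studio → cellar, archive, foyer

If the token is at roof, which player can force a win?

Runner

A0 = {hall, vault}
A1: add {foyer, kitchen, lab, lobby, roof} — kitchen (Runner) has kitchen→vault; roof (Runner) has roof→hall; lobby (Runner) has lobby→hall; lab (Runner) has lab→hall; foyer (Runner) has foyer→vault.
roof ∈ A1, so Runner can force the target.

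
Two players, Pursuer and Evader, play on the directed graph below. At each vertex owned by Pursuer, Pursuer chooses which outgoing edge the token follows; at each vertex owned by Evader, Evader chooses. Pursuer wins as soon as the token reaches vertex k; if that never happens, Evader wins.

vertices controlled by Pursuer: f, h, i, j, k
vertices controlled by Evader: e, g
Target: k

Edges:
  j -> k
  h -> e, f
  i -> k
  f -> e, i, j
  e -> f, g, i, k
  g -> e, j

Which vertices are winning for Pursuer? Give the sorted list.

f, h, i, j, k

A0 = {k}
A1: add {i, j} — i (Pursuer) has i→k; j (Pursuer) has j→k.
A2: add {f} — f (Pursuer) has f→i.
A3: add {h} — h (Pursuer) has h→f.
A4 = A3; e.g. e (Evader) can still go to g. Fixed point.
Pursuer's winning region = {f, h, i, j, k}.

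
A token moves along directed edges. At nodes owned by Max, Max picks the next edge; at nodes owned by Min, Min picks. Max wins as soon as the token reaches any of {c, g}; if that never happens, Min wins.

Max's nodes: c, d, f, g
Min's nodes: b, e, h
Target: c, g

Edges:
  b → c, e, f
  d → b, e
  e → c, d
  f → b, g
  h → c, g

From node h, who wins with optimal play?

Max

A0 = {c, g}
A1: add {f, h} — f (Max) has f→g; h (Min): all of {c, g} already in.
A2 = A1; e.g. b (Min) can still go to e. Fixed point.
h ∈ A1, so Max can force the target.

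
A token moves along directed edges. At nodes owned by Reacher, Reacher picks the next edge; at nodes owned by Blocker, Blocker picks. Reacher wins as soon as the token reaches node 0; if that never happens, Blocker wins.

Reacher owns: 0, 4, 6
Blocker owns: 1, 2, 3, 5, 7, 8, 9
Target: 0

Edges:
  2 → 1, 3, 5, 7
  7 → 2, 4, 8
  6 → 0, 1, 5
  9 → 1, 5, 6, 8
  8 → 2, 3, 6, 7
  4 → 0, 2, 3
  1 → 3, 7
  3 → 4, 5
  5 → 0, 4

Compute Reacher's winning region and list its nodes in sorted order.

0, 3, 4, 5, 6

A0 = {0}
A1: add {4, 6} — 4 (Reacher) has 4→0; 6 (Reacher) has 6→0.
A2: add {5} — 5 (Blocker): all of {0, 4} already in.
A3: add {3} — 3 (Blocker): all of {4, 5} already in.
A4 = A3; e.g. 1 (Blocker) can still go to 7. Fixed point.
Reacher's winning region = {0, 3, 4, 5, 6}.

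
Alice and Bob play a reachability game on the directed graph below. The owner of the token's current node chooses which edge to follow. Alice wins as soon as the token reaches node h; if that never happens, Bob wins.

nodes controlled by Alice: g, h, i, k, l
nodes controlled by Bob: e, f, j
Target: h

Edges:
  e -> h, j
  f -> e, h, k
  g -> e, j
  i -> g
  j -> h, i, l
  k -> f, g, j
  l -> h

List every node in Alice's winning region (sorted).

A0 = {h}
A1: add {l} — l (Alice) has l→h.
A2 = A1; e.g. e (Bob) can still go to j. Fixed point.
Alice's winning region = {h, l}.

h, l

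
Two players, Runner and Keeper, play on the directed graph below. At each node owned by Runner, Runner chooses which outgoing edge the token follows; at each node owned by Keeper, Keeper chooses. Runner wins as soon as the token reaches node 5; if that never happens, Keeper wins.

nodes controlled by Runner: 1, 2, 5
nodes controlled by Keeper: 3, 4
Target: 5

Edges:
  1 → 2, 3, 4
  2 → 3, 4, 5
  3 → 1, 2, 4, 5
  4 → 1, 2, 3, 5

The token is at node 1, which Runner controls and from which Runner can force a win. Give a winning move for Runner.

2

A0 = {5}
A1: add {2} — 2 (Runner) has 2→5.
A2: add {1} — 1 (Runner) has 1→2.
A3 = A2; e.g. 3 (Keeper) can still go to 4. Fixed point.
From 1, successor 2 is in the attractor (rank 1); the other successors 3, 4 are not.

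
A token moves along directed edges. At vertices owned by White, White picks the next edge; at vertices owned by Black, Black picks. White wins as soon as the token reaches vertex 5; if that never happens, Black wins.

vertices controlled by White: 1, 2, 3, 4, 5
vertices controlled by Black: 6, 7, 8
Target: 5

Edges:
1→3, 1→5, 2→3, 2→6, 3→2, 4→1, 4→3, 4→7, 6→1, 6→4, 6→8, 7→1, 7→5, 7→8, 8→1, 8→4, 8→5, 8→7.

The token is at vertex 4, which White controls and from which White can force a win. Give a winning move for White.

A0 = {5}
A1: add {1} — 1 (White) has 1→5.
A2: add {4} — 4 (White) has 4→1.
A3 = A2; e.g. 2 (White) has no edge into A2. Fixed point.
From 4, successor 1 is in the attractor (rank 1); the other successors 3, 7 are not.

1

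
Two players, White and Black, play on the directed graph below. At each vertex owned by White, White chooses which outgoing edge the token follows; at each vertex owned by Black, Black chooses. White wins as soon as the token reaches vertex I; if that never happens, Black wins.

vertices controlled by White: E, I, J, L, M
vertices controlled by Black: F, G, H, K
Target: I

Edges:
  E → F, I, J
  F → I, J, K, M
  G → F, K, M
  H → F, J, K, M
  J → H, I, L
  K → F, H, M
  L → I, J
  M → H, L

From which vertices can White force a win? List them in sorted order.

A0 = {I}
A1: add {E, J, L} — E (White) has E→I; J (White) has J→I; L (White) has L→I.
A2: add {M} — M (White) has M→L.
A3 = A2; e.g. F (Black) can still go to K. Fixed point.
White's winning region = {E, I, J, L, M}.

E, I, J, L, M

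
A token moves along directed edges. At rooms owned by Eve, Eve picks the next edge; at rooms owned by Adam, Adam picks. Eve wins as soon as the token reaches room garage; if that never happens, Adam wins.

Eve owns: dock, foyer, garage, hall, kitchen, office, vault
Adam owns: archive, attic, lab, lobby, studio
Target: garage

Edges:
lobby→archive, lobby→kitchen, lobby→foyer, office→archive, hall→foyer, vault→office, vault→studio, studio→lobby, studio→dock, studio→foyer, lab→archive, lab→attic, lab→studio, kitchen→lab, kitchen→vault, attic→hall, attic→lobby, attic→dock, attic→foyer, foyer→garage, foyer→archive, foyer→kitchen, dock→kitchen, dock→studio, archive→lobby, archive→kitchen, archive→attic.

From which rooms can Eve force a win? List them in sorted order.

foyer, garage, hall

A0 = {garage}
A1: add {foyer} — foyer (Eve) has foyer→garage.
A2: add {hall} — hall (Eve) has hall→foyer.
A3 = A2; e.g. lobby (Adam) can still go to archive. Fixed point.
Eve's winning region = {foyer, garage, hall}.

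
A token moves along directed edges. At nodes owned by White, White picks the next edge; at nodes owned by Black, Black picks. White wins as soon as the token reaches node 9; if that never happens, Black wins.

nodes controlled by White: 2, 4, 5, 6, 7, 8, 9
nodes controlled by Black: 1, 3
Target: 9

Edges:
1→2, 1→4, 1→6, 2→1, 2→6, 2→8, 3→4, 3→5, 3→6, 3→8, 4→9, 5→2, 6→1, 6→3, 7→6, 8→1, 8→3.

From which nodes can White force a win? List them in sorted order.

A0 = {9}
A1: add {4} — 4 (White) has 4→9.
A2 = A1; e.g. 1 (Black) can still go to 2. Fixed point.
White's winning region = {4, 9}.

4, 9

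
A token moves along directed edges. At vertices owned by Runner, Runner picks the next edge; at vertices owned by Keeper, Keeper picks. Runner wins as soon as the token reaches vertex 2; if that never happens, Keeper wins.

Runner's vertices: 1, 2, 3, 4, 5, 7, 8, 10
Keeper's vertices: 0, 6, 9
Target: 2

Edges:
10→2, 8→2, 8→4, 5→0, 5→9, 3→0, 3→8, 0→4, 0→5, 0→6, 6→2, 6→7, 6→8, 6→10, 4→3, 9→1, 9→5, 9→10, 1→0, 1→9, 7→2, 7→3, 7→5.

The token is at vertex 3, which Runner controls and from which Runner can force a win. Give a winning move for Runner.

A0 = {2}
A1: add {7, 8, 10} — 7 (Runner) has 7→2; 8 (Runner) has 8→2; 10 (Runner) has 10→2.
A2: add {3, 6} — 3 (Runner) has 3→8; 6 (Keeper): all of {2, 7, 8, 10} already in.
A3: add {4} — 4 (Runner) has 4→3.
A4 = A3; e.g. 0 (Keeper) can still go to 5. Fixed point.
From 3, successor 8 is in the attractor (rank 1); the other successor 0 is not.

8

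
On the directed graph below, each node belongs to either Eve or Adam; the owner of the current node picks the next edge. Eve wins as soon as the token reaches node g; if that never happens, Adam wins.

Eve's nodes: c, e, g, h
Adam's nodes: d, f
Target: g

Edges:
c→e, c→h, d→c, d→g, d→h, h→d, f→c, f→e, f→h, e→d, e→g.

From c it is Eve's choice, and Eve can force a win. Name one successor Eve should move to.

A0 = {g}
A1: add {e} — e (Eve) has e→g.
A2: add {c} — c (Eve) has c→e.
A3 = A2; e.g. d (Adam) can still go to h. Fixed point.
From c, successor e is in the attractor (rank 1); the other successor h is not.

e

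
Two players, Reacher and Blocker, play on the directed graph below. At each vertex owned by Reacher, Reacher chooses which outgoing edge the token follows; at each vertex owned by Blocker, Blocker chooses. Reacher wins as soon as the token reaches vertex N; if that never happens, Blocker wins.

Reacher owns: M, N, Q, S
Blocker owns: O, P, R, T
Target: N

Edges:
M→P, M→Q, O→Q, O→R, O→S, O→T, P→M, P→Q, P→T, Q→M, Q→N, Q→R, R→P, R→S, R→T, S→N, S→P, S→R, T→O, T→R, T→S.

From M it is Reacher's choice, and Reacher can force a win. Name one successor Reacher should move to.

A0 = {N}
A1: add {Q, S} — Q (Reacher) has Q→N; S (Reacher) has S→N.
A2: add {M} — M (Reacher) has M→Q.
A3 = A2; e.g. O (Blocker) can still go to R. Fixed point.
From M, successor Q is in the attractor (rank 1); the other successor P is not.

Q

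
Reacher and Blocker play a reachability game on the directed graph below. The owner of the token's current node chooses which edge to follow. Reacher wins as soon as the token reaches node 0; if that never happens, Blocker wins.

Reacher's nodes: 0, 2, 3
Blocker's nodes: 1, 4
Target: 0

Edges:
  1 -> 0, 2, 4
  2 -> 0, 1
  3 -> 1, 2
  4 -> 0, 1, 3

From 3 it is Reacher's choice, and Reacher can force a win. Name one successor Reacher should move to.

2

A0 = {0}
A1: add {2} — 2 (Reacher) has 2→0.
A2: add {3} — 3 (Reacher) has 3→2.
A3 = A2; e.g. 1 (Blocker) can still go to 4. Fixed point.
From 3, successor 2 is in the attractor (rank 1); the other successor 1 is not.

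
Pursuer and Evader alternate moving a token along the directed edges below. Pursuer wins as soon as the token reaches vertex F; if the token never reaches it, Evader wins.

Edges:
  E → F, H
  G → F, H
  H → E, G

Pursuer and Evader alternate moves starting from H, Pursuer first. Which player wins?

Track states (vertex, player-to-move).
A0 = {(F,Pursuer), (F,Evader)}
A1: add {(E,Pursuer), (G,Pursuer)}.
A2: add {(H,Evader)}.
A3 = A2; e.g. (E,Evader) stays out. (H,Pursuer) never enters ⇒ Evader avoids the target.

Evader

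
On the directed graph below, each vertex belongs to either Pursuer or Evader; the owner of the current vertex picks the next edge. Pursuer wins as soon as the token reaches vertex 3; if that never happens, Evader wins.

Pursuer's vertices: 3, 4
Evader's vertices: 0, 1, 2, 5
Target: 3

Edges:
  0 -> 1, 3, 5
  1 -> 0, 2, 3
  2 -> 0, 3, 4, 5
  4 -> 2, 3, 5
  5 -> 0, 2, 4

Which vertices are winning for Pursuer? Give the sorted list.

3, 4

A0 = {3}
A1: add {4} — 4 (Pursuer) has 4→3.
A2 = A1; e.g. 0 (Evader) can still go to 1. Fixed point.
Pursuer's winning region = {3, 4}.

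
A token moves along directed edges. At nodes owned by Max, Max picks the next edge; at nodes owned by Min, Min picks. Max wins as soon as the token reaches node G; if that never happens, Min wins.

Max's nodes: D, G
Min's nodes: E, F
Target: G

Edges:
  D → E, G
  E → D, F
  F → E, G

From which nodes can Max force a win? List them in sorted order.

D, G

A0 = {G}
A1: add {D} — D (Max) has D→G.
A2 = A1; e.g. E (Min) can still go to F. Fixed point.
Max's winning region = {D, G}.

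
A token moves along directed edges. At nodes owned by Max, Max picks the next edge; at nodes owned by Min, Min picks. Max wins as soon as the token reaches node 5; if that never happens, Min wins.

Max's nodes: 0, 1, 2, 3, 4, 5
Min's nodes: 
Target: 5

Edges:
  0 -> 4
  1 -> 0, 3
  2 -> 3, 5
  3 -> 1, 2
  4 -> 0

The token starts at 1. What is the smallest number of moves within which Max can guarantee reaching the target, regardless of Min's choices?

A0 = {5}
A1: add {2} — 2 (Max) has 2→5.
A2: add {3} — 3 (Max) has 3→2.
A3: add {1} — 1 (Max) has 1→3.
A4 = A3; e.g. 0 (Max) has no edge into A3. Fixed point.
1 enters the attractor at level 3, so Max can force the target in 3 moves from there.

3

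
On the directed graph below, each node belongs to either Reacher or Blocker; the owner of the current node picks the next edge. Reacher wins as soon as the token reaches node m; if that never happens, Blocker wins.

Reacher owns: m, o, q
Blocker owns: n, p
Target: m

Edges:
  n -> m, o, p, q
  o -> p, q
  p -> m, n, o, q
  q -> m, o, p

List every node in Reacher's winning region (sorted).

m, o, q

A0 = {m}
A1: add {q} — q (Reacher) has q→m.
A2: add {o} — o (Reacher) has o→q.
A3 = A2; e.g. n (Blocker) can still go to p. Fixed point.
Reacher's winning region = {m, o, q}.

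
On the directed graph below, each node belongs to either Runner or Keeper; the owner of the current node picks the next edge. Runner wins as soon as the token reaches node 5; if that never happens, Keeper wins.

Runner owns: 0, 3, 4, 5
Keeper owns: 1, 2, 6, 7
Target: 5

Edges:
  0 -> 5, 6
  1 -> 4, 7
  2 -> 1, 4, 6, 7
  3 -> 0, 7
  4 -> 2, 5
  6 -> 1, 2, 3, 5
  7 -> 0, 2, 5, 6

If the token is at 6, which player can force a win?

A0 = {5}
A1: add {0, 4} — 0 (Runner) has 0→5; 4 (Runner) has 4→5.
A2: add {3} — 3 (Runner) has 3→0.
A3 = A2; e.g. 1 (Keeper) can still go to 7. Fixed point.
6 never enters the attractor, so Keeper can avoid the target forever.

Keeper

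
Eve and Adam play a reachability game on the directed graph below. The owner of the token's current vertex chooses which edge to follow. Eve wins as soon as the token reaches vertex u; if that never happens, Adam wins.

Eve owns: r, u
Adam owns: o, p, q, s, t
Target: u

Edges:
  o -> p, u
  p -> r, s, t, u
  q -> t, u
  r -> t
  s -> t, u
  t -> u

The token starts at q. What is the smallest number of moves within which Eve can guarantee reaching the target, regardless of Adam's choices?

2

A0 = {u}
A1: add {t} — t (Adam): all of {u} already in.
A2: add {q, r, s} — q (Adam): all of {t, u} already in; r (Eve) has r→t; s (Adam): all of {t, u} already in.
q enters the attractor at level 2, so Eve can force the target in 2 moves from there.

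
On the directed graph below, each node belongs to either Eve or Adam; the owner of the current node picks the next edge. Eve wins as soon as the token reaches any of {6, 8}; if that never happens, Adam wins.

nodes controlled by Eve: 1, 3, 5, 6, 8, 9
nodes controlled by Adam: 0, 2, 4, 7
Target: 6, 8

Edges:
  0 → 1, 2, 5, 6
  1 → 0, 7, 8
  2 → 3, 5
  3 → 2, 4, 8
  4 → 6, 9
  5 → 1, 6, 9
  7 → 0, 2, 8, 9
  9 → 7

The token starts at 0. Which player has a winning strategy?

Eve

A0 = {6, 8}
A1: add {1, 3, 5} — 1 (Eve) has 1→8; 3 (Eve) has 3→8; 5 (Eve) has 5→6.
A2: add {2} — 2 (Adam): all of {3, 5} already in.
A3: add {0} — 0 (Adam): all of {1, 2, 5, 6} already in.
A4 = A3; e.g. 4 (Adam) can still go to 9. Fixed point.
0 ∈ A3, so Eve can force the target.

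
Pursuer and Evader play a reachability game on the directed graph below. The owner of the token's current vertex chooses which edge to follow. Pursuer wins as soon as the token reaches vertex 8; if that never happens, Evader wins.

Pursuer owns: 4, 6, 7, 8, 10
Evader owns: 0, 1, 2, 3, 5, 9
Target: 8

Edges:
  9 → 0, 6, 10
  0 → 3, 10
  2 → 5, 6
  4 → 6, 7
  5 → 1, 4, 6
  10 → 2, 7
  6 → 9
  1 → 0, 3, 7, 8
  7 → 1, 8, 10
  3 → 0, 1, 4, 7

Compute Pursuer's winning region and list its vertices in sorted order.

A0 = {8}
A1: add {7} — 7 (Pursuer) has 7→8.
A2: add {4, 10} — 4 (Pursuer) has 4→7; 10 (Pursuer) has 10→7.
A3 = A2; e.g. 0 (Evader) can still go to 3. Fixed point.
Pursuer's winning region = {4, 7, 8, 10}.

4, 7, 8, 10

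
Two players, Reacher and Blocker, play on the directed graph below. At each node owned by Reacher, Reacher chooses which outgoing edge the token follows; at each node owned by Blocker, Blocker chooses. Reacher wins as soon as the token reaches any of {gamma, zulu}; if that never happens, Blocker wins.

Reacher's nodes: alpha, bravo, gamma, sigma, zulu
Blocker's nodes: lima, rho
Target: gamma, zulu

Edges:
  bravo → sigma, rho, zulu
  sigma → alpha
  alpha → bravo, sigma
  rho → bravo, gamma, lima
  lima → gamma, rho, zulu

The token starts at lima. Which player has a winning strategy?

Blocker

A0 = {gamma, zulu}
A1: add {bravo} — bravo (Reacher) has bravo→zulu.
A2: add {alpha} — alpha (Reacher) has alpha→bravo.
A3: add {sigma} — sigma (Reacher) has sigma→alpha.
A4 = A3; e.g. rho (Blocker) can still go to lima. Fixed point.
lima never enters the attractor, so Blocker can avoid the target forever.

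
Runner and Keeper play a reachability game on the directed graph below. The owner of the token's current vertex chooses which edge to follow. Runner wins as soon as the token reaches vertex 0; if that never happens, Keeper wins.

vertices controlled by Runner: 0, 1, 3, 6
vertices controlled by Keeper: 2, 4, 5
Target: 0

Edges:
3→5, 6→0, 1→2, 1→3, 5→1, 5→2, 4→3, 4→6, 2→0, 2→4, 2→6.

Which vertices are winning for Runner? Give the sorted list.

0, 6

A0 = {0}
A1: add {6} — 6 (Runner) has 6→0.
A2 = A1; e.g. 1 (Runner) has no edge into A1. Fixed point.
Runner's winning region = {0, 6}.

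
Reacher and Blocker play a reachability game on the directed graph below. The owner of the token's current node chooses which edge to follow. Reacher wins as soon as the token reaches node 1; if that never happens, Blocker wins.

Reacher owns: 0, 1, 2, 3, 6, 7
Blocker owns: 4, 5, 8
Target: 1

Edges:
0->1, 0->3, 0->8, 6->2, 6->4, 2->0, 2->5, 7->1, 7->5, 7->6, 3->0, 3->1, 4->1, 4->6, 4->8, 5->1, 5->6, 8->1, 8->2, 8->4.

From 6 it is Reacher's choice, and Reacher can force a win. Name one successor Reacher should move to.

2

A0 = {1}
A1: add {0, 3, 7} — 0 (Reacher) has 0→1; 3 (Reacher) has 3→1; 7 (Reacher) has 7→1.
A2: add {2} — 2 (Reacher) has 2→0.
A3: add {6} — 6 (Reacher) has 6→2.
A4: add {5} — 5 (Blocker): all of {1, 6} already in.
A5 = A4; e.g. 4 (Blocker) can still go to 8. Fixed point.
From 6, successor 2 is in the attractor (rank 2); the other successor 4 is not.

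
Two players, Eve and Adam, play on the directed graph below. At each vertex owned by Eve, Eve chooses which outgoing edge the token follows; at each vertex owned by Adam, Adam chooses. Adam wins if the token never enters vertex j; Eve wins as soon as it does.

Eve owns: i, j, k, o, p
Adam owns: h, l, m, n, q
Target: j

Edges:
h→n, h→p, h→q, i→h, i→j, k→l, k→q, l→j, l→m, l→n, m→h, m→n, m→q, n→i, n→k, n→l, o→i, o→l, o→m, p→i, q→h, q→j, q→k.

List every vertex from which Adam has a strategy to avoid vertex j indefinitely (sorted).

A0 = {j}
A1: add {i} — i (Eve) has i→j.
A2: add {o, p} — o (Eve) has o→i; p (Eve) has p→i.
A3 = A2; e.g. h (Adam) can still go to n. Fixed point.
Eve's attractor = {i, j, o, p}; Adam avoids the target exactly from the complement.

h, k, l, m, n, q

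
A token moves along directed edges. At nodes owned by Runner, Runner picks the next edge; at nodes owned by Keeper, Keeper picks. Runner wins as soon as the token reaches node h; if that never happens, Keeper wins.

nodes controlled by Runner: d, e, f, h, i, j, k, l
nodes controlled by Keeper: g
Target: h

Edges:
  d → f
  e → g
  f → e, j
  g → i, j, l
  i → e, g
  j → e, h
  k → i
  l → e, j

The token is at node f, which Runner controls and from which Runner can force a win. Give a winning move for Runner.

A0 = {h}
A1: add {j} — j (Runner) has j→h.
A2: add {f, l} — f (Runner) has f→j; l (Runner) has l→j.
A3: add {d} — d (Runner) has d→f.
A4 = A3; e.g. e (Runner) has no edge into A3. Fixed point.
From f, successor j is in the attractor (rank 1); the other successor e is not.

j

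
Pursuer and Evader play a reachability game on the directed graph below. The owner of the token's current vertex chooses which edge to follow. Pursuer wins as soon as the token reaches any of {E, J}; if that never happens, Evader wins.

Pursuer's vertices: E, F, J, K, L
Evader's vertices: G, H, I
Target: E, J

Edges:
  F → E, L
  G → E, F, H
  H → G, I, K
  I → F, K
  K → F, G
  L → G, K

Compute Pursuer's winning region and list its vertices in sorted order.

E, F, I, J, K, L

A0 = {E, J}
A1: add {F} — F (Pursuer) has F→E.
A2: add {K} — K (Pursuer) has K→F.
A3: add {I, L} — I (Evader): all of {F, K} already in; L (Pursuer) has L→K.
A4 = A3; e.g. G (Evader) can still go to H. Fixed point.
Pursuer's winning region = {E, F, I, J, K, L}.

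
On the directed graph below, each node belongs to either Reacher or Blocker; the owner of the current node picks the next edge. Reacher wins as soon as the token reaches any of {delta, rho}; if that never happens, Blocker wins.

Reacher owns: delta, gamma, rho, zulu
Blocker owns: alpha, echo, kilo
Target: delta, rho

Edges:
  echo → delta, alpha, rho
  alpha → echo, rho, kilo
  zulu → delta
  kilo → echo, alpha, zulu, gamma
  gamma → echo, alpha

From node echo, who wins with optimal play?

A0 = {delta, rho}
A1: add {zulu} — zulu (Reacher) has zulu→delta.
A2 = A1; e.g. echo (Blocker) can still go to alpha. Fixed point.
echo never enters the attractor, so Blocker can avoid the target forever.

Blocker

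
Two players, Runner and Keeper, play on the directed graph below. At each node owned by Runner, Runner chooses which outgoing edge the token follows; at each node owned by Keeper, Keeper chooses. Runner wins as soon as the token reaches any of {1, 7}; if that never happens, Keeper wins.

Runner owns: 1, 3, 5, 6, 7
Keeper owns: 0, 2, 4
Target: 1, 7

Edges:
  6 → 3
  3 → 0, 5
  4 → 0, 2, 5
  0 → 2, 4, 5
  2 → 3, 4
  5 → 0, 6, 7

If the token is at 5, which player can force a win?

A0 = {1, 7}
A1: add {5} — 5 (Runner) has 5→7.
5 ∈ A1, so Runner can force the target.

Runner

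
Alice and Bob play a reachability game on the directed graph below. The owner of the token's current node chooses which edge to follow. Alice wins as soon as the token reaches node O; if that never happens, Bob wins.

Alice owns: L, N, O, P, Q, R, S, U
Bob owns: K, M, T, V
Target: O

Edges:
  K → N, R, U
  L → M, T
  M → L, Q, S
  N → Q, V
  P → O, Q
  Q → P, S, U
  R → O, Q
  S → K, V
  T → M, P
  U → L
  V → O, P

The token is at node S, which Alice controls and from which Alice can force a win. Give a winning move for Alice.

A0 = {O}
A1: add {P, R} — P (Alice) has P→O; R (Alice) has R→O.
A2: add {Q, V} — Q (Alice) has Q→P; V (Bob): all of {O, P} already in.
A3: add {N, S} — N (Alice) has N→Q; S (Alice) has S→V.
A4 = A3; e.g. K (Bob) can still go to U. Fixed point.
From S, successor V is in the attractor (rank 2); the other successor K is not.

V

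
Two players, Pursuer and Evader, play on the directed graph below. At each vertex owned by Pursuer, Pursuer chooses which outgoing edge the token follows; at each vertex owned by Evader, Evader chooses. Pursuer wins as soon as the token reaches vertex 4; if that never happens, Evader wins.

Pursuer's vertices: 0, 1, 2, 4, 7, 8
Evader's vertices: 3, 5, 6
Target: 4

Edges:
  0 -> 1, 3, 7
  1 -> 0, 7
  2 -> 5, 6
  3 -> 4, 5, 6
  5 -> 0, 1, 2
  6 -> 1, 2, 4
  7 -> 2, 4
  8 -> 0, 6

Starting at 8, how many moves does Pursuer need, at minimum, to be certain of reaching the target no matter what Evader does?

A0 = {4}
A1: add {7} — 7 (Pursuer) has 7→4.
A2: add {0, 1} — 0 (Pursuer) has 0→7; 1 (Pursuer) has 1→7.
A3: add {8} — 8 (Pursuer) has 8→0.
A4 = A3; e.g. 2 (Pursuer) has no edge into A3. Fixed point.
8 enters the attractor at level 3, so Pursuer can force the target in 3 moves from there.

3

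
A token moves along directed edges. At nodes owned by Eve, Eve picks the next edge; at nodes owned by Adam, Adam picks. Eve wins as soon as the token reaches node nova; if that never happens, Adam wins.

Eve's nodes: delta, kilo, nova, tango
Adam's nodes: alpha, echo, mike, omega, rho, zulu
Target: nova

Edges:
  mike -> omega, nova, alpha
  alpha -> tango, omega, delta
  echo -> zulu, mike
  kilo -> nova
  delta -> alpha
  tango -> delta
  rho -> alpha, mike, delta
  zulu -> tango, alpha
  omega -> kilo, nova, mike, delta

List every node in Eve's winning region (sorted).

kilo, nova

A0 = {nova}
A1: add {kilo} — kilo (Eve) has kilo→nova.
A2 = A1; e.g. tango (Eve) has no edge into A1. Fixed point.
Eve's winning region = {kilo, nova}.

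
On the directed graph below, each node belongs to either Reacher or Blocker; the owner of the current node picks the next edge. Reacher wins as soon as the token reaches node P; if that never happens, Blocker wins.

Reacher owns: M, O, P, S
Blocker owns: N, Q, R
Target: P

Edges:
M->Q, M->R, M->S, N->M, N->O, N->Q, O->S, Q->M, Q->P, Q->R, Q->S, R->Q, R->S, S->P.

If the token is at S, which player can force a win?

Reacher

A0 = {P}
A1: add {S} — S (Reacher) has S→P.
S ∈ A1, so Reacher can force the target.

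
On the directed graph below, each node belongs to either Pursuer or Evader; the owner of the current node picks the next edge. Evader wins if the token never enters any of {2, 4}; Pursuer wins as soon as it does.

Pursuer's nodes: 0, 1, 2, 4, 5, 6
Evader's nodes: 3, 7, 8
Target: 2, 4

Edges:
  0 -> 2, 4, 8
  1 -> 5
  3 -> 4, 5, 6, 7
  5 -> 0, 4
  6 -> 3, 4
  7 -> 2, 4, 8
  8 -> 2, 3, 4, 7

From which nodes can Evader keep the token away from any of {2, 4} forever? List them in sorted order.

A0 = {2, 4}
A1: add {0, 5, 6} — 0 (Pursuer) has 0→2; 5 (Pursuer) has 5→4; 6 (Pursuer) has 6→4.
A2: add {1} — 1 (Pursuer) has 1→5.
A3 = A2; e.g. 3 (Evader) can still go to 7. Fixed point.
Pursuer's attractor = {0, 1, 2, 4, 5, 6}; Evader avoids the target exactly from the complement.

3, 7, 8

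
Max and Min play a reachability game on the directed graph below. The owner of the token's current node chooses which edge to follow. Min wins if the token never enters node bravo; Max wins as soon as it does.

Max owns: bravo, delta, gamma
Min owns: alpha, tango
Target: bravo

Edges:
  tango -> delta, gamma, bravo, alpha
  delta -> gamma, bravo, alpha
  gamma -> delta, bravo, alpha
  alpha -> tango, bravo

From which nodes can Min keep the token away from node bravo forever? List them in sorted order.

A0 = {bravo}
A1: add {delta, gamma} — delta (Max) has delta→bravo; gamma (Max) has gamma→bravo.
A2 = A1; e.g. tango (Min) can still go to alpha. Fixed point.
Max's attractor = {bravo, delta, gamma}; Min avoids the target exactly from the complement.

alpha, tango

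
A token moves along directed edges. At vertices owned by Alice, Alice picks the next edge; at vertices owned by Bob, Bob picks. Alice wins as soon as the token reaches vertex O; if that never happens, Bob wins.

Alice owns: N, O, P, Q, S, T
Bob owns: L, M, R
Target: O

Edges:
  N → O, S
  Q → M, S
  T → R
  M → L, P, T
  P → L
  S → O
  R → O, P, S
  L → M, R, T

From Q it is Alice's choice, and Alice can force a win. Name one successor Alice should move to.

S

A0 = {O}
A1: add {N, S} — N (Alice) has N→O; S (Alice) has S→O.
A2: add {Q} — Q (Alice) has Q→S.
A3 = A2; e.g. L (Bob) can still go to M. Fixed point.
From Q, successor S is in the attractor (rank 1); the other successor M is not.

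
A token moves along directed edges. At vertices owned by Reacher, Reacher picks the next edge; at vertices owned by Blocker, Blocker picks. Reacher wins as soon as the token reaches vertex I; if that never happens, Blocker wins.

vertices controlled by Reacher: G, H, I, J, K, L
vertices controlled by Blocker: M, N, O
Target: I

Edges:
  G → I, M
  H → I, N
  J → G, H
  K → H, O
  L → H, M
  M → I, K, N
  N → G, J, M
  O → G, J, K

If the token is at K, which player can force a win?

Reacher

A0 = {I}
A1: add {G, H} — G (Reacher) has G→I; H (Reacher) has H→I.
A2: add {J, K, L} — J (Reacher) has J→G; K (Reacher) has K→H; L (Reacher) has L→H.
K ∈ A2, so Reacher can force the target.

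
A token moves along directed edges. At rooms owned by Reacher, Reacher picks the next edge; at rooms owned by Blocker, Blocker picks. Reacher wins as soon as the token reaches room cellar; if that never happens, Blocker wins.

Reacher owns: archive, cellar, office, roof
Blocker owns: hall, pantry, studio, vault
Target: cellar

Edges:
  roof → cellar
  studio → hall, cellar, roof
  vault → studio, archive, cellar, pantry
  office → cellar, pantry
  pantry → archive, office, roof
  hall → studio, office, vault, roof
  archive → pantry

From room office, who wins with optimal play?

Reacher

A0 = {cellar}
A1: add {office, roof} — office (Reacher) has office→cellar; roof (Reacher) has roof→cellar.
A2 = A1; e.g. studio (Blocker) can still go to hall. Fixed point.
office ∈ A1, so Reacher can force the target.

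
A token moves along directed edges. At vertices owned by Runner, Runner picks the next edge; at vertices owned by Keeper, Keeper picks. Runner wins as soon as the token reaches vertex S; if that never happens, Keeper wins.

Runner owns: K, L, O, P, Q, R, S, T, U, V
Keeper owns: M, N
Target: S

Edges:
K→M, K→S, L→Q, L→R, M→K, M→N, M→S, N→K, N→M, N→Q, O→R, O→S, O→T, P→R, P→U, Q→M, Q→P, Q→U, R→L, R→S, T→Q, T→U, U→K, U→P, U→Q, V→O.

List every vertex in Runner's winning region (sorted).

A0 = {S}
A1: add {K, O, R} — K (Runner) has K→S; O (Runner) has O→S; R (Runner) has R→S.
A2: add {L, P, U, V} — L (Runner) has L→R; P (Runner) has P→R; U (Runner) has U→K; V (Runner) has V→O.
A3: add {Q, T} — Q (Runner) has Q→P; T (Runner) has T→U.
A4 = A3; e.g. M (Keeper) can still go to N. Fixed point.
Runner's winning region = {K, L, O, P, Q, R, S, T, U, V}.

K, L, O, P, Q, R, S, T, U, V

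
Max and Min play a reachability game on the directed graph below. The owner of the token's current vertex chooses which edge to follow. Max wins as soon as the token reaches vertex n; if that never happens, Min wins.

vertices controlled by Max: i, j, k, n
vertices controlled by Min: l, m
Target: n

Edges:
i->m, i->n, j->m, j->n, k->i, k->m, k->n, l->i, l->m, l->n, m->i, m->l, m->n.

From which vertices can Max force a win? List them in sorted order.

A0 = {n}
A1: add {i, j, k} — i (Max) has i→n; j (Max) has j→n; k (Max) has k→n.
A2 = A1; e.g. l (Min) can still go to m. Fixed point.
Max's winning region = {i, j, k, n}.

i, j, k, n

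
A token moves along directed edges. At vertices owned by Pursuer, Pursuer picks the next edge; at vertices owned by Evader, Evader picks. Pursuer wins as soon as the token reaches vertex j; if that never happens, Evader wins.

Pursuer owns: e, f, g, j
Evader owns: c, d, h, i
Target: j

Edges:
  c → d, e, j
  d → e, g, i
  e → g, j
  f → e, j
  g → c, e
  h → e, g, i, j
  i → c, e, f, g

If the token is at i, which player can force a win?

Evader

A0 = {j}
A1: add {e, f} — e (Pursuer) has e→j; f (Pursuer) has f→j.
A2: add {g} — g (Pursuer) has g→e.
A3 = A2; e.g. c (Evader) can still go to d. Fixed point.
i never enters the attractor, so Evader can avoid the target forever.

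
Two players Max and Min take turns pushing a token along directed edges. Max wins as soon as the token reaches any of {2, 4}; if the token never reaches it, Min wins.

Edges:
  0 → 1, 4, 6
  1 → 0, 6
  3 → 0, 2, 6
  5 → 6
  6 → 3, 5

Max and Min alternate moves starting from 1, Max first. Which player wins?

Track states (vertex, player-to-move).
A0 = {(2,Max), (2,Min), (4,Max), (4,Min)}
A1: add {(0,Max), (3,Max)}.
A2 = A1; e.g. (0,Min) stays out. (1,Max) never enters ⇒ Min avoids the target.

Min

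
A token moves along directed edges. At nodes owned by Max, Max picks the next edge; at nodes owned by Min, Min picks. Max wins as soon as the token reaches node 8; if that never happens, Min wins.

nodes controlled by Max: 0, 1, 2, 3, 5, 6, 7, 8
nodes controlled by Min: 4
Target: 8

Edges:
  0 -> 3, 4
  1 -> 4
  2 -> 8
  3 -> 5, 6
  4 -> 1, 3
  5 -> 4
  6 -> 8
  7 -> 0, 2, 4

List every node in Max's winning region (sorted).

A0 = {8}
A1: add {2, 6} — 2 (Max) has 2→8; 6 (Max) has 6→8.
A2: add {3, 7} — 3 (Max) has 3→6; 7 (Max) has 7→2.
A3: add {0} — 0 (Max) has 0→3.
A4 = A3; e.g. 1 (Max) has no edge into A3. Fixed point.
Max's winning region = {0, 2, 3, 6, 7, 8}.

0, 2, 3, 6, 7, 8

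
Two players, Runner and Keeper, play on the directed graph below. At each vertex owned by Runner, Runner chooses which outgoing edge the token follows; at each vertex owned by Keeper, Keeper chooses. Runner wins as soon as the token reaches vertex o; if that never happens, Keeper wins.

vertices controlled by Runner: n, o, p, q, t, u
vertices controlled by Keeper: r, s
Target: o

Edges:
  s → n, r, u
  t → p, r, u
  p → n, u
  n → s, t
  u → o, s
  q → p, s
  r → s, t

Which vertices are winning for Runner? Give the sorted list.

n, o, p, q, t, u

A0 = {o}
A1: add {u} — u (Runner) has u→o.
A2: add {p, t} — p (Runner) has p→u; t (Runner) has t→u.
A3: add {n, q} — n (Runner) has n→t; q (Runner) has q→p.
A4 = A3; e.g. r (Keeper) can still go to s. Fixed point.
Runner's winning region = {n, o, p, q, t, u}.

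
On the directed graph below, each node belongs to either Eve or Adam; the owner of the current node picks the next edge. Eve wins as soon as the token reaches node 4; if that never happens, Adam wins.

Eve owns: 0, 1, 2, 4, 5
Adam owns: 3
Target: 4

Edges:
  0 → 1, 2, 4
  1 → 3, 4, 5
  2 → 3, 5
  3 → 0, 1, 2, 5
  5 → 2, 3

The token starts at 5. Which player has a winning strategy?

A0 = {4}
A1: add {0, 1} — 0 (Eve) has 0→4; 1 (Eve) has 1→4.
A2 = A1; e.g. 2 (Eve) has no edge into A1. Fixed point.
5 never enters the attractor, so Adam can avoid the target forever.

Adam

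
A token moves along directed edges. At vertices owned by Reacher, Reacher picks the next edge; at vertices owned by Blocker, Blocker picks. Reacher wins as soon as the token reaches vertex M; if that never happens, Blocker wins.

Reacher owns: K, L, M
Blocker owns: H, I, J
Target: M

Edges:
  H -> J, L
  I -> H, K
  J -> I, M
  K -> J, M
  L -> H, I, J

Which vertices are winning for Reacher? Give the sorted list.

K, M

A0 = {M}
A1: add {K} — K (Reacher) has K→M.
A2 = A1; e.g. H (Blocker) can still go to J. Fixed point.
Reacher's winning region = {K, M}.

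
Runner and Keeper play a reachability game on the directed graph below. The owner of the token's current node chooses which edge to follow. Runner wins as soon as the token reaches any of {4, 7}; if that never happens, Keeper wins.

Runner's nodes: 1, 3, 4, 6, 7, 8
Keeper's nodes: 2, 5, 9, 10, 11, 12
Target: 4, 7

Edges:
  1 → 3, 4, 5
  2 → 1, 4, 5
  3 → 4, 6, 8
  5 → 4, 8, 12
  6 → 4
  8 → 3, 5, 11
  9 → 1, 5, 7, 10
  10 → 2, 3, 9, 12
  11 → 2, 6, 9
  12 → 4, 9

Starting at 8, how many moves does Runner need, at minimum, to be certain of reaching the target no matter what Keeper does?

2

A0 = {4, 7}
A1: add {1, 3, 6} — 1 (Runner) has 1→4; 3 (Runner) has 3→4; 6 (Runner) has 6→4.
A2: add {8} — 8 (Runner) has 8→3.
A3 = A2; e.g. 2 (Keeper) can still go to 5. Fixed point.
8 enters the attractor at level 2, so Runner can force the target in 2 moves from there.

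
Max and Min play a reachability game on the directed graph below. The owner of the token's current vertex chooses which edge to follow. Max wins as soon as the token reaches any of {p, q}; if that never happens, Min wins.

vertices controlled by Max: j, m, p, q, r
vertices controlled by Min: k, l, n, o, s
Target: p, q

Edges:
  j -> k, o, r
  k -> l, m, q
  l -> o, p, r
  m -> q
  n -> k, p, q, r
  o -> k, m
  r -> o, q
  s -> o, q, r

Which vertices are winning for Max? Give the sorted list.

j, m, p, q, r

A0 = {p, q}
A1: add {m, r} — m (Max) has m→q; r (Max) has r→q.
A2: add {j} — j (Max) has j→r.
A3 = A2; e.g. k (Min) can still go to l. Fixed point.
Max's winning region = {j, m, p, q, r}.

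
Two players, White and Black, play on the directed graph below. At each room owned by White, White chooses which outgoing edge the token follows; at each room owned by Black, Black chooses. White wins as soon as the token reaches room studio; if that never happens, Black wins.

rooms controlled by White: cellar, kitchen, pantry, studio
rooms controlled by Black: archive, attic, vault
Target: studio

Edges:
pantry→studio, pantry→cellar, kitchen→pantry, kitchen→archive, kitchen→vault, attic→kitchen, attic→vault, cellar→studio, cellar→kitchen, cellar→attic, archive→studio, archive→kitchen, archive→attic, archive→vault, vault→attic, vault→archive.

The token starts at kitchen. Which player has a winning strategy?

A0 = {studio}
A1: add {cellar, pantry} — pantry (White) has pantry→studio; cellar (White) has cellar→studio.
A2: add {kitchen} — kitchen (White) has kitchen→pantry.
A3 = A2; e.g. attic (Black) can still go to vault. Fixed point.
kitchen ∈ A2, so White can force the target.

White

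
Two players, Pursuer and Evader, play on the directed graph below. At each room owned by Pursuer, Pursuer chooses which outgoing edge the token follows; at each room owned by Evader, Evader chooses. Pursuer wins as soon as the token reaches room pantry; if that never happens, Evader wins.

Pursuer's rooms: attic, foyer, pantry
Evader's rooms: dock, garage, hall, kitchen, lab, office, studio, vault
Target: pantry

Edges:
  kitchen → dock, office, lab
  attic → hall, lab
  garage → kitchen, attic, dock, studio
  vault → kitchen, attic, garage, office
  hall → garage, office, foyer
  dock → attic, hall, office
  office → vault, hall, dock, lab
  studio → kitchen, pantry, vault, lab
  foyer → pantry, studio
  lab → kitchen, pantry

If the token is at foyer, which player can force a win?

Pursuer

A0 = {pantry}
A1: add {foyer} — foyer (Pursuer) has foyer→pantry.
A2 = A1; e.g. kitchen (Evader) can still go to dock. Fixed point.
foyer ∈ A1, so Pursuer can force the target.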